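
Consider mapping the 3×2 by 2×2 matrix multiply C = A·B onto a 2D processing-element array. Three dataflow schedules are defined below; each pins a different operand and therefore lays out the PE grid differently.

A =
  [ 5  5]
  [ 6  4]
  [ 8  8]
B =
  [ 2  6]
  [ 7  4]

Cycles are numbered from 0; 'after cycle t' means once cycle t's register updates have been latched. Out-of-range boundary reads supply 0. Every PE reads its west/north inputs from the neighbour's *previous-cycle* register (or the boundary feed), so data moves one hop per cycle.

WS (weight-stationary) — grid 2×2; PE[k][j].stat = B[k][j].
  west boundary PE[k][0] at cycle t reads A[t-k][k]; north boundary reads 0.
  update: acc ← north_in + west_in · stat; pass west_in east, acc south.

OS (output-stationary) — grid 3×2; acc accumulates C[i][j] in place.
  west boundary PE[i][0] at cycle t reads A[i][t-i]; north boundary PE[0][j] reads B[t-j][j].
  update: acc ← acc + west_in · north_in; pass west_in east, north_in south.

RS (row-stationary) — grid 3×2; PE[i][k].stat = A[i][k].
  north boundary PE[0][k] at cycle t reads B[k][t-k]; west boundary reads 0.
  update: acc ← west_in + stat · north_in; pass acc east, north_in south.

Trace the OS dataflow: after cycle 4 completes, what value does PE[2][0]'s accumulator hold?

PE[2][0].acc = 72

OS 3×2: PE[2][0] cycle-by-cycle (with neighbour feeds):
  0: (1,0).acc=0  regs=<0,0>
  0: (2,0).acc=0  regs=<0,0>
  1: (1,0).acc=12  regs=<6,2>
  1: (2,0).acc=0  regs=<0,0>
  2: (1,0).acc=40  regs=<4,7>
  2: (2,0).acc=16  regs=<8,2>
  3: (1,0).acc=40  regs=<0,0>
  3: (2,0).acc=72  regs=<8,7>
  4: (1,0).acc=40  regs=<0,0>
  4: (2,0).acc=72  regs=<0,0>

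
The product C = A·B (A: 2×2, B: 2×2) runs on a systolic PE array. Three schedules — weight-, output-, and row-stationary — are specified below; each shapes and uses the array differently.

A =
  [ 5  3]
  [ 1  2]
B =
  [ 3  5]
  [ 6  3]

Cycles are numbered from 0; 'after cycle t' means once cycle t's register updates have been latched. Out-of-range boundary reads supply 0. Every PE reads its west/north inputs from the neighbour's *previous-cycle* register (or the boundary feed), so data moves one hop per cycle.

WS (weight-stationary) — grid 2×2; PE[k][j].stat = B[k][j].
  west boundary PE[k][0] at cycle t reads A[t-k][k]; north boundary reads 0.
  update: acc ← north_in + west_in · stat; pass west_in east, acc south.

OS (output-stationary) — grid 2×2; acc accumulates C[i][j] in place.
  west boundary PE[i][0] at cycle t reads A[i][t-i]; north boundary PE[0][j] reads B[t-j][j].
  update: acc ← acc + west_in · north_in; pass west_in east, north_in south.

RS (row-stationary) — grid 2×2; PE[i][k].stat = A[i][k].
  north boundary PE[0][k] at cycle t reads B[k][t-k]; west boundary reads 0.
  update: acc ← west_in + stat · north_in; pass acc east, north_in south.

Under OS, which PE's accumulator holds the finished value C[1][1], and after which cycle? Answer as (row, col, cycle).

(row, col, cycle) = (1, 1, 3)

OS — PE[1][1] is where C[1][1] collects:
  cycle 0: PE[1][1] → acc 0, east 0, south 0
  cycle 1: PE[1][1] → acc 0, east 0, south 0
  cycle 2: PE[1][1] → acc 5, east 1, south 5
  cycle 3: PE[1][1] → acc 11, east 2, south 3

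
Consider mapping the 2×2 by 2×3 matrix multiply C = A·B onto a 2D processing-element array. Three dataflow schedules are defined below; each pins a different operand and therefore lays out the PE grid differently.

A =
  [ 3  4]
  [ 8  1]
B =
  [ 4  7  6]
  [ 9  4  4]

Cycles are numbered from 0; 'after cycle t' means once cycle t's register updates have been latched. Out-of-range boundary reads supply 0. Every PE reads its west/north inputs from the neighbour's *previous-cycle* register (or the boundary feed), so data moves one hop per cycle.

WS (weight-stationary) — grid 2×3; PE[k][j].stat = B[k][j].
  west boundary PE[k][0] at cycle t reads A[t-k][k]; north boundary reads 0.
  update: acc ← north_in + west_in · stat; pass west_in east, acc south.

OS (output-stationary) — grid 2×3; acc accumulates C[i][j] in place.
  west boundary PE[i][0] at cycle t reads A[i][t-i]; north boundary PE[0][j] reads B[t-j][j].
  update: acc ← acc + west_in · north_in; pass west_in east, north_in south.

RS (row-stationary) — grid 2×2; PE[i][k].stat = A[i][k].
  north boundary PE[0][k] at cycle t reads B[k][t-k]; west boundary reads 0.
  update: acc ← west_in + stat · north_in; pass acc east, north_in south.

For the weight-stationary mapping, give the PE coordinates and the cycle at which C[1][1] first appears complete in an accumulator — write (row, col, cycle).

(row, col, cycle) = (1, 1, 3)

WS — PE[1][1] is where C[1][1] collects:
  c0 r1c1: 0 / 0 / 0
  c1 r1c1: 0 / 0 / 0
  c2 r1c1: 37 / 4 / 37
  c3 r1c1: 60 / 1 / 60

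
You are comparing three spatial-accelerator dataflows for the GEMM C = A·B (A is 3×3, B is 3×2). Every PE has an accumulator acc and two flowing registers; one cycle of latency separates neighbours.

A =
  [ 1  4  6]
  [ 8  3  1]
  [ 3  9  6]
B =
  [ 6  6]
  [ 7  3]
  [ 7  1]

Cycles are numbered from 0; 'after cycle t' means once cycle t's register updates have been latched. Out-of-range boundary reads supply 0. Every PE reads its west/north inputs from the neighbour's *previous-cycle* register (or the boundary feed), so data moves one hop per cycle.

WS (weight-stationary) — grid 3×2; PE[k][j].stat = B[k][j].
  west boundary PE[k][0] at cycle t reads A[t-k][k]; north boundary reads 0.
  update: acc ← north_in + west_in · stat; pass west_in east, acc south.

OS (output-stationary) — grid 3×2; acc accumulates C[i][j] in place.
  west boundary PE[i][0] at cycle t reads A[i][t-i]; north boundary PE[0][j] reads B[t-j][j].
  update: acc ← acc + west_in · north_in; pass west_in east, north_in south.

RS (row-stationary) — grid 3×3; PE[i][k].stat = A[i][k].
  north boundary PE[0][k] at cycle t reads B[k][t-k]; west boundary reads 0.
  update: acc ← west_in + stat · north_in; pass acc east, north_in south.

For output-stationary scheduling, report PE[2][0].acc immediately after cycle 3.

OS on a 3×2 grid — tracing PE[2][0] and its feeders:
  0: (1,0).acc=0  regs=<0,0>
  0: (2,0).acc=0  regs=<0,0>
  1: (1,0).acc=48  regs=<8,6>
  1: (2,0).acc=0  regs=<0,0>
  2: (1,0).acc=69  regs=<3,7>
  2: (2,0).acc=18  regs=<3,6>
  3: (1,0).acc=76  regs=<1,7>
  3: (2,0).acc=81  regs=<9,7>

PE[2][0].acc = 81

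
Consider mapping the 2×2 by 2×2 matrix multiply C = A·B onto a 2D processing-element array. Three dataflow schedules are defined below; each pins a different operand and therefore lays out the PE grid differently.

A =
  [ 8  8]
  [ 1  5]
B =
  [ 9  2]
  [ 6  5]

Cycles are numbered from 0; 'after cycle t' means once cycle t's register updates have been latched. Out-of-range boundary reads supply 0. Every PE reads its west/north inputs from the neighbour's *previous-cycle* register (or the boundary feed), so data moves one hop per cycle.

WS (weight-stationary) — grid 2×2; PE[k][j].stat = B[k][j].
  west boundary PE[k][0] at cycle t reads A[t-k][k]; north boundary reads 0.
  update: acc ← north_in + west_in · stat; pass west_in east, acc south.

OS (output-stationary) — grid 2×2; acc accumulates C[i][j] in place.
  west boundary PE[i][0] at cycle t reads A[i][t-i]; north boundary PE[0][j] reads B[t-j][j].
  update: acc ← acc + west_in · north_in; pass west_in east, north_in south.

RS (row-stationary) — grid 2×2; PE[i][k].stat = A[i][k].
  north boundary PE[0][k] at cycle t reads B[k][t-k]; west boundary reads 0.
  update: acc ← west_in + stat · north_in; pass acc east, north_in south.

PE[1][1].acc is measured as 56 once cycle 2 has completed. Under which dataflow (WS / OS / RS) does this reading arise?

dataflow = WS

— WS: 2×2; PE[1][1] trace:
  cycle 0: PE[1][1] → acc 0, east 0, south 0
  cycle 1: PE[1][1] → acc 0, east 0, south 0
  cycle 2: PE[1][1] → acc 56, east 8, south 56
— OS: 2×2; PE[1][1] trace:
  cycle 0: PE[1][1] → acc 0, east 0, south 0
  cycle 1: PE[1][1] → acc 0, east 0, south 0
  cycle 2: PE[1][1] → acc 2, east 1, south 2
— RS: 2×2; PE[1][1] trace:
  cycle 0: PE[1][1] → acc 0, east 0, south 0
  cycle 1: PE[1][1] → acc 0, east 0, south 0
  cycle 2: PE[1][1] → acc 39, east 39, south 6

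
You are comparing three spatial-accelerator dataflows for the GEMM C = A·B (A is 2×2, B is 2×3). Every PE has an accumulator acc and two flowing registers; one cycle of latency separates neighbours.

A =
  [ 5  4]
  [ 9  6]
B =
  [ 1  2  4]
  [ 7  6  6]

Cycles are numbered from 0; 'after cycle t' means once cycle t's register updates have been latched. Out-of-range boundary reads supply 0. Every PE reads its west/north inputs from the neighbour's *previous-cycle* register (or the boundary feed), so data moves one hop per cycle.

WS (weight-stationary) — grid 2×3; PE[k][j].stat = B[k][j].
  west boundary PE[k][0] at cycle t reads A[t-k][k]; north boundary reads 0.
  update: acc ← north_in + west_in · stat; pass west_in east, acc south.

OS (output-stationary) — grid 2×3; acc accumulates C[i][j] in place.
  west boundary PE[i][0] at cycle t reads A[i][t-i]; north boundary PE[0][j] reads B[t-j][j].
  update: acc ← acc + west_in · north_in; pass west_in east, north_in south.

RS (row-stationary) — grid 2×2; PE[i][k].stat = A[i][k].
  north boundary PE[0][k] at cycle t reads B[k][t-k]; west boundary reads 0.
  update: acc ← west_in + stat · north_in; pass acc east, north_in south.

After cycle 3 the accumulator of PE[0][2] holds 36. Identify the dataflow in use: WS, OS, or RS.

dataflow = WS

Under WS (2×3), PE[0][2]:
  @0  [0,2]  acc 0  |  →0  ↓0
  @1  [0,2]  acc 0  |  →0  ↓0
  @2  [0,2]  acc 20  |  →5  ↓20
  @3  [0,2]  acc 36  |  →9  ↓36
Under OS (2×3), PE[0][2]:
  @0  [0,2]  acc 0  |  →0  ↓0
  @1  [0,2]  acc 0  |  →0  ↓0
  @2  [0,2]  acc 20  |  →5  ↓4
  @3  [0,2]  acc 44  |  →4  ↓6
RS (2×2): PE[0][2] does not exist.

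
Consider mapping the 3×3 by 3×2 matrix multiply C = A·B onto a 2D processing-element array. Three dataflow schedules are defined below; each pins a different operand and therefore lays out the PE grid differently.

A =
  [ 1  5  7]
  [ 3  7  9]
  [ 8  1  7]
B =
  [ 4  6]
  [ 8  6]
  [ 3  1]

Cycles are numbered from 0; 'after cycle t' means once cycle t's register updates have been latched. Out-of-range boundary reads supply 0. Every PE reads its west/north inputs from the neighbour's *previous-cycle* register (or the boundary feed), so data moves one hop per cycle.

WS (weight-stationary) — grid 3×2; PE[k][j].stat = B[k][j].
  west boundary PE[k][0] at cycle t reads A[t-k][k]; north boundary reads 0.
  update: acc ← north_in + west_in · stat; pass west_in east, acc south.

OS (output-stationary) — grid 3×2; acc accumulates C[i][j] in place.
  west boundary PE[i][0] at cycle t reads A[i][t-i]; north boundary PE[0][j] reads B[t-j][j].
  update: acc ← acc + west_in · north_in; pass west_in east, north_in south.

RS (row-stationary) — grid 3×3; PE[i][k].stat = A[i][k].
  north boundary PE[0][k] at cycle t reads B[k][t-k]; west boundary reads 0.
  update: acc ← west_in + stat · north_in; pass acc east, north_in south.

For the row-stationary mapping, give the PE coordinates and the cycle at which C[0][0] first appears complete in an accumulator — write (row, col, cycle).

(row, col, cycle) = (0, 2, 2)

RS — PE[0][2] is where C[0][0] collects:
  t=0 PE[0][2]: acc=0 h=0 v=0
  t=1 PE[0][2]: acc=0 h=0 v=0
  t=2 PE[0][2]: acc=65 h=65 v=3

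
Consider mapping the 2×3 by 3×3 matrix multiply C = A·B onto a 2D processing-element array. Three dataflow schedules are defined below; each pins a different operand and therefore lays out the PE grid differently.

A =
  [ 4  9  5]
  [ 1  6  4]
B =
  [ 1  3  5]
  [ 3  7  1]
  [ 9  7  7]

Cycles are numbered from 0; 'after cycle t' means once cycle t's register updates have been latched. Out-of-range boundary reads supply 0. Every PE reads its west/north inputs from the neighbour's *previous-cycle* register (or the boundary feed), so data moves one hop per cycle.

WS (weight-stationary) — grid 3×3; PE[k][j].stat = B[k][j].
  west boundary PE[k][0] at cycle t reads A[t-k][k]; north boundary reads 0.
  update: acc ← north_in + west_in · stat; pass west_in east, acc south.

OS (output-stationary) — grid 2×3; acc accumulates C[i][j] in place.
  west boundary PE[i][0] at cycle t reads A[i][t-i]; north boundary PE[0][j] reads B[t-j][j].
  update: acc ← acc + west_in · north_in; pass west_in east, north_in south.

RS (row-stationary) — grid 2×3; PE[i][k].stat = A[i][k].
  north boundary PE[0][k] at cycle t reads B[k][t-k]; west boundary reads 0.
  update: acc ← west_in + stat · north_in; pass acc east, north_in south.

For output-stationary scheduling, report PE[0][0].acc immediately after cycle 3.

PE[0][0].acc = 76

Tracing OS — 2×3 array, target PE[0][0]:
  cycle 0: PE[0][0] → acc 4, east 4, south 1
  cycle 1: PE[0][0] → acc 31, east 9, south 3
  cycle 2: PE[0][0] → acc 76, east 5, south 9
  cycle 3: PE[0][0] → acc 76, east 0, south 0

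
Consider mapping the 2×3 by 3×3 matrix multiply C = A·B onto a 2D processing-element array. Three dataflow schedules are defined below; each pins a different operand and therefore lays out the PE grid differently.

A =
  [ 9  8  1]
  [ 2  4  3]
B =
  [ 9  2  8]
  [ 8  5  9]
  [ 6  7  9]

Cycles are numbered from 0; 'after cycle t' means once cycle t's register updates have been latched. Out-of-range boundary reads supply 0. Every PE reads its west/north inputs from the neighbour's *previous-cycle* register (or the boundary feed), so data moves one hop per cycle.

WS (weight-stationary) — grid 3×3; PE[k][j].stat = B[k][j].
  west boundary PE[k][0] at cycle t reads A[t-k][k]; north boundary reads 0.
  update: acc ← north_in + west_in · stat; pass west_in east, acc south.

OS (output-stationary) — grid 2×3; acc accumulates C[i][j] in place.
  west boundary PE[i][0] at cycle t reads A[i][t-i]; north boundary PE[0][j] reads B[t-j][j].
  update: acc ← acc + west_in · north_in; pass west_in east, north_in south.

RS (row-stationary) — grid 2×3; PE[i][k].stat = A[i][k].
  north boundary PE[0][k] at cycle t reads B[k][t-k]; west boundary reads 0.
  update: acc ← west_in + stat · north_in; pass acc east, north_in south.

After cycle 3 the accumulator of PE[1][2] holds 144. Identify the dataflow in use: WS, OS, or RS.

WS [3×3] PE[1][2] across cycles:
  step 0 · PE1,2: acc=0; fwd→0 fwd↓0
  step 1 · PE1,2: acc=0; fwd→0 fwd↓0
  step 2 · PE1,2: acc=0; fwd→0 fwd↓0
  step 3 · PE1,2: acc=144; fwd→8 fwd↓144
OS [2×3] PE[1][2] across cycles:
  step 0 · PE1,2: acc=0; fwd→0 fwd↓0
  step 1 · PE1,2: acc=0; fwd→0 fwd↓0
  step 2 · PE1,2: acc=0; fwd→0 fwd↓0
  step 3 · PE1,2: acc=16; fwd→2 fwd↓8
RS [2×3] PE[1][2] across cycles:
  step 0 · PE1,2: acc=0; fwd→0 fwd↓0
  step 1 · PE1,2: acc=0; fwd→0 fwd↓0
  step 2 · PE1,2: acc=0; fwd→0 fwd↓0
  step 3 · PE1,2: acc=68; fwd→68 fwd↓6

dataflow = WS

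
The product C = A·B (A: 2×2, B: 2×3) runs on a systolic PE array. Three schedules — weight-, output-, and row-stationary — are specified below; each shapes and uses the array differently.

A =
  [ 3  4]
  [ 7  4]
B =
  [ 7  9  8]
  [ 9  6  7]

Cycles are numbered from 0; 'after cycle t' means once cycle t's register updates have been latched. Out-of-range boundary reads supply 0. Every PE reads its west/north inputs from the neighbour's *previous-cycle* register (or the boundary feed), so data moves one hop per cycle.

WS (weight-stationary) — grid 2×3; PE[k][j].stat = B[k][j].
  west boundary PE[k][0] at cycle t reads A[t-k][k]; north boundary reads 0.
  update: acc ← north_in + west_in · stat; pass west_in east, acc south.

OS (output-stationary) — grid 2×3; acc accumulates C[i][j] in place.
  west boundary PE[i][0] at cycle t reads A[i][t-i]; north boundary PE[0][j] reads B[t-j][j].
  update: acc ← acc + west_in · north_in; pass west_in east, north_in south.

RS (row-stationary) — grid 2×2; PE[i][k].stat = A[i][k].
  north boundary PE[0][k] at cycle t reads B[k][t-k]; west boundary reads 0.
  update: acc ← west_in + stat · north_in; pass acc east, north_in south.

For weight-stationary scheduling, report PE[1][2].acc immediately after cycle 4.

PE[1][2].acc = 84

WS 2×3: PE[1][2] cycle-by-cycle (with neighbour feeds):
  c0 r0c2: 0 / 0 / 0
  c0 r1c1: 0 / 0 / 0
  c0 r1c2: 0 / 0 / 0
  c1 r0c2: 0 / 0 / 0
  c1 r1c1: 0 / 0 / 0
  c1 r1c2: 0 / 0 / 0
  c2 r0c2: 24 / 3 / 24
  c2 r1c1: 51 / 4 / 51
  c2 r1c2: 0 / 0 / 0
  c3 r0c2: 56 / 7 / 56
  c3 r1c1: 87 / 4 / 87
  c3 r1c2: 52 / 4 / 52
  c4 r0c2: 0 / 0 / 0
  c4 r1c1: 0 / 0 / 0
  c4 r1c2: 84 / 4 / 84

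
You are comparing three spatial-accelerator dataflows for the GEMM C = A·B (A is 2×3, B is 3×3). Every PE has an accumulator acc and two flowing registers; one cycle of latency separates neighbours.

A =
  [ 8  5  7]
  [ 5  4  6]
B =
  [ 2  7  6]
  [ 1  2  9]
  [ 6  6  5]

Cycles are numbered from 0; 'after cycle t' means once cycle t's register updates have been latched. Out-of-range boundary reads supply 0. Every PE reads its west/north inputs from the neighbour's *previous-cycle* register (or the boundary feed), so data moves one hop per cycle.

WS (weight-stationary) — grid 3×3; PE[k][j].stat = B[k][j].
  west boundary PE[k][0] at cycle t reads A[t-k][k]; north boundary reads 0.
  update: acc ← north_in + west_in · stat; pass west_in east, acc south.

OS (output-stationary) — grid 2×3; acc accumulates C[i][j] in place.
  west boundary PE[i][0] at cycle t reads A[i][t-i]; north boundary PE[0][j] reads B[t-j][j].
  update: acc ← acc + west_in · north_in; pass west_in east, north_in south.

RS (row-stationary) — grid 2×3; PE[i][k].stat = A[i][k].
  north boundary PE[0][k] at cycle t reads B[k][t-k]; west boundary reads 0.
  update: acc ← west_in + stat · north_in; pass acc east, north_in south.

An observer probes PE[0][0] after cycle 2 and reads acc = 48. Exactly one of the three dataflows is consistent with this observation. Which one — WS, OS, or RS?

dataflow = RS

WS (3×3 grid), PE[0][0]:
  @0  [0,0]  acc 16  |  →8  ↓16
  @1  [0,0]  acc 10  |  →5  ↓10
  @2  [0,0]  acc 0  |  →0  ↓0
OS (2×3 grid), PE[0][0]:
  @0  [0,0]  acc 16  |  →8  ↓2
  @1  [0,0]  acc 21  |  →5  ↓1
  @2  [0,0]  acc 63  |  →7  ↓6
RS (2×3 grid), PE[0][0]:
  @0  [0,0]  acc 16  |  →16  ↓2
  @1  [0,0]  acc 56  |  →56  ↓7
  @2  [0,0]  acc 48  |  →48  ↓6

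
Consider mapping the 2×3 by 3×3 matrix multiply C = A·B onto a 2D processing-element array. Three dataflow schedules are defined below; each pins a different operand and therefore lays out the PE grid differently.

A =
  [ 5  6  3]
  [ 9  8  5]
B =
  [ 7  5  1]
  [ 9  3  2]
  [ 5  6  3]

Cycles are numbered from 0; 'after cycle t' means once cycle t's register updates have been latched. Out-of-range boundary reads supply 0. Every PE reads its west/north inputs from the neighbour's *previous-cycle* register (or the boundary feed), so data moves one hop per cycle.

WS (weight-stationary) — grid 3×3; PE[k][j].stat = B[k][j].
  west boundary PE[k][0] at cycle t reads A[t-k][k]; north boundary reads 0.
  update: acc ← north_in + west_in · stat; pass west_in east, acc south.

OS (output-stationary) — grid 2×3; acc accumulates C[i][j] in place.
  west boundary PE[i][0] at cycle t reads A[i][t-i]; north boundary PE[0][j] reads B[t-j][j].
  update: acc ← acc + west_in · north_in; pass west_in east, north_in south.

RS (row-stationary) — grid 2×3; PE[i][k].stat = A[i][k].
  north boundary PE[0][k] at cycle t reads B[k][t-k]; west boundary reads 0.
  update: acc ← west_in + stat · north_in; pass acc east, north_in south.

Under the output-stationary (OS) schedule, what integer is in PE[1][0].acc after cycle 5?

PE[1][0].acc = 160

OS on a 2×3 grid — tracing PE[1][0] and its feeders:
  t=0 PE[0][0]: acc=35 h=5 v=7
  t=0 PE[1][0]: acc=0 h=0 v=0
  t=1 PE[0][0]: acc=89 h=6 v=9
  t=1 PE[1][0]: acc=63 h=9 v=7
  t=2 PE[0][0]: acc=104 h=3 v=5
  t=2 PE[1][0]: acc=135 h=8 v=9
  t=3 PE[0][0]: acc=104 h=0 v=0
  t=3 PE[1][0]: acc=160 h=5 v=5
  t=4 PE[0][0]: acc=104 h=0 v=0
  t=4 PE[1][0]: acc=160 h=0 v=0
  t=5 PE[0][0]: acc=104 h=0 v=0
  t=5 PE[1][0]: acc=160 h=0 v=0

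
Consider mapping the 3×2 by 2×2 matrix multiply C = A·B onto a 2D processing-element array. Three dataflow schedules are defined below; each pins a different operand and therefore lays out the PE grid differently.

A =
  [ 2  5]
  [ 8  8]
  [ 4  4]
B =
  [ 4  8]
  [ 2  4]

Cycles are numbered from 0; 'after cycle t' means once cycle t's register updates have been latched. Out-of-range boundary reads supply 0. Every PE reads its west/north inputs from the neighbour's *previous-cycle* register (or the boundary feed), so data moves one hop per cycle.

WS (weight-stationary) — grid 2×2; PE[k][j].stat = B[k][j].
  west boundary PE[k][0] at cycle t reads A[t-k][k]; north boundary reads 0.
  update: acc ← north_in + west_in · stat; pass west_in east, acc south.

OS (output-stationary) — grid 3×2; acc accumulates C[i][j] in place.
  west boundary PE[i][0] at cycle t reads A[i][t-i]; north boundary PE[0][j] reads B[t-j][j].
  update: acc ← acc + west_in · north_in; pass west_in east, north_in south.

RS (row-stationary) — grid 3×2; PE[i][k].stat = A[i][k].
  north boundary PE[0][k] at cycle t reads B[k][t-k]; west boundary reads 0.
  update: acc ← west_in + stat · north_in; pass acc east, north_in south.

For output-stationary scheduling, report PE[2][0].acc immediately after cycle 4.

PE[2][0].acc = 24

Tracing OS — 3×2 array, target PE[2][0]:
  after 0 — PE[1][0] acc=0, pass-E 0, pass-S 0
  after 0 — PE[2][0] acc=0, pass-E 0, pass-S 0
  after 1 — PE[1][0] acc=32, pass-E 8, pass-S 4
  after 1 — PE[2][0] acc=0, pass-E 0, pass-S 0
  after 2 — PE[1][0] acc=48, pass-E 8, pass-S 2
  after 2 — PE[2][0] acc=16, pass-E 4, pass-S 4
  after 3 — PE[1][0] acc=48, pass-E 0, pass-S 0
  after 3 — PE[2][0] acc=24, pass-E 4, pass-S 2
  after 4 — PE[1][0] acc=48, pass-E 0, pass-S 0
  after 4 — PE[2][0] acc=24, pass-E 0, pass-S 0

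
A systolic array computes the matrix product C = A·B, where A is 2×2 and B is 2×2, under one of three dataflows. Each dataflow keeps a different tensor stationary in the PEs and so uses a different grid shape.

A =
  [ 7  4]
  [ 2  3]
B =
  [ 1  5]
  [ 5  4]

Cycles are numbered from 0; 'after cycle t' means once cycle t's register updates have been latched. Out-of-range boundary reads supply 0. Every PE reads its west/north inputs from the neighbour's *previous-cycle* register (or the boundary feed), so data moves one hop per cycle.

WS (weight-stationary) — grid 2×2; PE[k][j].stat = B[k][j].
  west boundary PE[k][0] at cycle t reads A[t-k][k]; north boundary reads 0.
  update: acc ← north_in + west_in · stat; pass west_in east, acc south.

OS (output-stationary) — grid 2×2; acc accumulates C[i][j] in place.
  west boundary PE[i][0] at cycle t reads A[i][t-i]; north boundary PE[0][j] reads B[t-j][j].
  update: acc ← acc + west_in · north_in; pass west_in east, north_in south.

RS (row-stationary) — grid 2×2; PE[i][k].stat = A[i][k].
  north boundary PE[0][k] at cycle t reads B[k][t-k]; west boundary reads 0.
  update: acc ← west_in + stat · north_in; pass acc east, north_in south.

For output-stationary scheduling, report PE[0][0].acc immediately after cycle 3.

PE[0][0].acc = 27

Tracing OS — 2×2 array, target PE[0][0]:
  c0 r0c0: 7 / 7 / 1
  c1 r0c0: 27 / 4 / 5
  c2 r0c0: 27 / 0 / 0
  c3 r0c0: 27 / 0 / 0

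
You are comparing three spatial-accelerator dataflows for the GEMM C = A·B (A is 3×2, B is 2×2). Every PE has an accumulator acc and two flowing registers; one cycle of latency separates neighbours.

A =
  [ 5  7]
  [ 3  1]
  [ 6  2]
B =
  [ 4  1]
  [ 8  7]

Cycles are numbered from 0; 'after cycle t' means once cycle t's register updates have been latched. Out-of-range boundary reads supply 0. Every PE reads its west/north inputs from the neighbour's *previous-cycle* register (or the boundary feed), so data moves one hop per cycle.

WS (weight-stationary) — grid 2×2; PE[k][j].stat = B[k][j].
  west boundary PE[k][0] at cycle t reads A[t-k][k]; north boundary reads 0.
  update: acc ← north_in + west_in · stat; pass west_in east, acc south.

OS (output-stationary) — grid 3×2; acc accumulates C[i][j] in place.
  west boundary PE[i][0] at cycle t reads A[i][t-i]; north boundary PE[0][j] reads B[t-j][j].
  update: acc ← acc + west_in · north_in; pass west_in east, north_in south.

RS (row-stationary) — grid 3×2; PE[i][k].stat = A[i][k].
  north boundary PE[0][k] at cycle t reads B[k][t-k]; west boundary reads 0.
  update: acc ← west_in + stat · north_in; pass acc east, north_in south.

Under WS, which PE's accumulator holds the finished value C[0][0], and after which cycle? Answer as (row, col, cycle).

(row, col, cycle) = (1, 0, 1)

WS — PE[1][0] is where C[0][0] collects:
  after 0 — PE[1][0] acc=0, pass-E 0, pass-S 0
  after 1 — PE[1][0] acc=76, pass-E 7, pass-S 76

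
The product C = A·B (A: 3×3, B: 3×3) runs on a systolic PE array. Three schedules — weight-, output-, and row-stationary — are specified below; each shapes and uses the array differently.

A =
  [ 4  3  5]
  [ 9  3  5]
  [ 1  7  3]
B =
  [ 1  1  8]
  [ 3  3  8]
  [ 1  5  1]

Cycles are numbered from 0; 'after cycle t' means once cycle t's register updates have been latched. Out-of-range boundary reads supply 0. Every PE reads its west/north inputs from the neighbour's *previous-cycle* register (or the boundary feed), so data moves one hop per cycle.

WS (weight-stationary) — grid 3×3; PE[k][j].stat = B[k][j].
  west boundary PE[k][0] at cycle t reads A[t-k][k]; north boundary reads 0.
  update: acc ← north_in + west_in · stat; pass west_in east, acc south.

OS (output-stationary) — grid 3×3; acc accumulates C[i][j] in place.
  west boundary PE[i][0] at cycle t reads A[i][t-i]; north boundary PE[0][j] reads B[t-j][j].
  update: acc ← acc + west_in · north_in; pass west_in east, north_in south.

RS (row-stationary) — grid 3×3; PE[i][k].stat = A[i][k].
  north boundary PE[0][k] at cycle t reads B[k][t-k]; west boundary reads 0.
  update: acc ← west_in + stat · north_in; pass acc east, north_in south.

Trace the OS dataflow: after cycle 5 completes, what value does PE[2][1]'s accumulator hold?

PE[2][1].acc = 37

OS on a 3×3 grid — tracing PE[2][1] and its feeders:
  step 0 · PE1,1: acc=0; fwd→0 fwd↓0
  step 0 · PE2,0: acc=0; fwd→0 fwd↓0
  step 0 · PE2,1: acc=0; fwd→0 fwd↓0
  step 1 · PE1,1: acc=0; fwd→0 fwd↓0
  step 1 · PE2,0: acc=0; fwd→0 fwd↓0
  step 1 · PE2,1: acc=0; fwd→0 fwd↓0
  step 2 · PE1,1: acc=9; fwd→9 fwd↓1
  step 2 · PE2,0: acc=1; fwd→1 fwd↓1
  step 2 · PE2,1: acc=0; fwd→0 fwd↓0
  step 3 · PE1,1: acc=18; fwd→3 fwd↓3
  step 3 · PE2,0: acc=22; fwd→7 fwd↓3
  step 3 · PE2,1: acc=1; fwd→1 fwd↓1
  step 4 · PE1,1: acc=43; fwd→5 fwd↓5
  step 4 · PE2,0: acc=25; fwd→3 fwd↓1
  step 4 · PE2,1: acc=22; fwd→7 fwd↓3
  step 5 · PE1,1: acc=43; fwd→0 fwd↓0
  step 5 · PE2,0: acc=25; fwd→0 fwd↓0
  step 5 · PE2,1: acc=37; fwd→3 fwd↓5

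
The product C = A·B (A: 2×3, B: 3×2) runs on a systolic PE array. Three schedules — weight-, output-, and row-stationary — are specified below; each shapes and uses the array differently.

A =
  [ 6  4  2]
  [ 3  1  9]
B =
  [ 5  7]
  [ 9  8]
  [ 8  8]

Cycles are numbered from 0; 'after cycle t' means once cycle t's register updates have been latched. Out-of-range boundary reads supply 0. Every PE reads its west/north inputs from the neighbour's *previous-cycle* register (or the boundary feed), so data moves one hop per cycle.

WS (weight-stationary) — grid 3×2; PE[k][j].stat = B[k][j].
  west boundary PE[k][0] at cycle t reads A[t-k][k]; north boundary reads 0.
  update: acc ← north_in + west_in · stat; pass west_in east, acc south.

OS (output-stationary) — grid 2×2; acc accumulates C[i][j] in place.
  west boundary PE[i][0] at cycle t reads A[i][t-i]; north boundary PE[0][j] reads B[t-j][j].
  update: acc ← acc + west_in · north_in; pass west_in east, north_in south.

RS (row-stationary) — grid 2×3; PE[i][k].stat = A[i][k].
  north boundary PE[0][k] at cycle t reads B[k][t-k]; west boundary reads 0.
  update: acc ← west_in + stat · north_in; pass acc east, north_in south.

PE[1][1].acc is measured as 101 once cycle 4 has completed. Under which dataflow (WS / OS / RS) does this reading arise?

Under WS (3×2), PE[1][1]:
  0: (1,1).acc=0  regs=<0,0>
  1: (1,1).acc=0  regs=<0,0>
  2: (1,1).acc=74  regs=<4,74>
  3: (1,1).acc=29  regs=<1,29>
  4: (1,1).acc=0  regs=<0,0>
Under OS (2×2), PE[1][1]:
  0: (1,1).acc=0  regs=<0,0>
  1: (1,1).acc=0  regs=<0,0>
  2: (1,1).acc=21  regs=<3,7>
  3: (1,1).acc=29  regs=<1,8>
  4: (1,1).acc=101  regs=<9,8>
Under RS (2×3), PE[1][1]:
  0: (1,1).acc=0  regs=<0,0>
  1: (1,1).acc=0  regs=<0,0>
  2: (1,1).acc=24  regs=<24,9>
  3: (1,1).acc=29  regs=<29,8>
  4: (1,1).acc=0  regs=<0,0>

dataflow = OS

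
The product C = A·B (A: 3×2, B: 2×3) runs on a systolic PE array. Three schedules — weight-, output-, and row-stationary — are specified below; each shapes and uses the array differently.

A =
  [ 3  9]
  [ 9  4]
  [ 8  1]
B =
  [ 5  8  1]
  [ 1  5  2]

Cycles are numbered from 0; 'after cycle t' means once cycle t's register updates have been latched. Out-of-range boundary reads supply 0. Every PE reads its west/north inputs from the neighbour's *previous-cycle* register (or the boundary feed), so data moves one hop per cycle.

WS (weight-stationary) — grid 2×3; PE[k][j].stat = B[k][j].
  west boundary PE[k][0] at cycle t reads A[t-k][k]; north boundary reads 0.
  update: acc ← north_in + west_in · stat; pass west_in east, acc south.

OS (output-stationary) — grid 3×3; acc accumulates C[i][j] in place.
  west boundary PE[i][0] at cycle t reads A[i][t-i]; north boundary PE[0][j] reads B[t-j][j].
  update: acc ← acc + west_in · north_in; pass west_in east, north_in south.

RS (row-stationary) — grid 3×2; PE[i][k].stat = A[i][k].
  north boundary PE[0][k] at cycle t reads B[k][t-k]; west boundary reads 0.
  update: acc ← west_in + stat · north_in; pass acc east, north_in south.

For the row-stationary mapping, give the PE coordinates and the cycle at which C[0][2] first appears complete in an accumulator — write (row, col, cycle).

(row, col, cycle) = (0, 1, 3)

RS — PE[0][1] is where C[0][2] collects:
  @0  [0,1]  acc 0  |  →0  ↓0
  @1  [0,1]  acc 24  |  →24  ↓1
  @2  [0,1]  acc 69  |  →69  ↓5
  @3  [0,1]  acc 21  |  →21  ↓2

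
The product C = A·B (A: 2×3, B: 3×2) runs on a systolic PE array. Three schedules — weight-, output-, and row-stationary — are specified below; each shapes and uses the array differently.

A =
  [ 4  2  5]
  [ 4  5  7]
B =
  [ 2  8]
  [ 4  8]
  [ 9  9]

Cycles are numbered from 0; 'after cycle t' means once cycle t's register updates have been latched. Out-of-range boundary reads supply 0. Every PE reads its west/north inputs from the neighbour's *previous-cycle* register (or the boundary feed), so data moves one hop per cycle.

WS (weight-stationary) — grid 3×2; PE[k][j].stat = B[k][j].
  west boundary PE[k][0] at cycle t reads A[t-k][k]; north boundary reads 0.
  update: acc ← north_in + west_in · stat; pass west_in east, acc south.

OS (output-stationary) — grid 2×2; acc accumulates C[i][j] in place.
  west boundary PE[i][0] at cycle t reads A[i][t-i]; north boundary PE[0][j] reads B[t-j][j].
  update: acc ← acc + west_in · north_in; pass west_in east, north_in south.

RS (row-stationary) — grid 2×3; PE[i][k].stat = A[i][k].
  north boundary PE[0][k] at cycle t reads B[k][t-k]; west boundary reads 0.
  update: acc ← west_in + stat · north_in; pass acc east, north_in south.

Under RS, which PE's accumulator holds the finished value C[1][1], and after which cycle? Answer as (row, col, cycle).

Under RS, C[1][1] lands at PE[1][2]:
  [0] (1,2) acc=0 (h:0 v:0)
  [1] (1,2) acc=0 (h:0 v:0)
  [2] (1,2) acc=0 (h:0 v:0)
  [3] (1,2) acc=91 (h:91 v:9)
  [4] (1,2) acc=135 (h:135 v:9)

(row, col, cycle) = (1, 2, 4)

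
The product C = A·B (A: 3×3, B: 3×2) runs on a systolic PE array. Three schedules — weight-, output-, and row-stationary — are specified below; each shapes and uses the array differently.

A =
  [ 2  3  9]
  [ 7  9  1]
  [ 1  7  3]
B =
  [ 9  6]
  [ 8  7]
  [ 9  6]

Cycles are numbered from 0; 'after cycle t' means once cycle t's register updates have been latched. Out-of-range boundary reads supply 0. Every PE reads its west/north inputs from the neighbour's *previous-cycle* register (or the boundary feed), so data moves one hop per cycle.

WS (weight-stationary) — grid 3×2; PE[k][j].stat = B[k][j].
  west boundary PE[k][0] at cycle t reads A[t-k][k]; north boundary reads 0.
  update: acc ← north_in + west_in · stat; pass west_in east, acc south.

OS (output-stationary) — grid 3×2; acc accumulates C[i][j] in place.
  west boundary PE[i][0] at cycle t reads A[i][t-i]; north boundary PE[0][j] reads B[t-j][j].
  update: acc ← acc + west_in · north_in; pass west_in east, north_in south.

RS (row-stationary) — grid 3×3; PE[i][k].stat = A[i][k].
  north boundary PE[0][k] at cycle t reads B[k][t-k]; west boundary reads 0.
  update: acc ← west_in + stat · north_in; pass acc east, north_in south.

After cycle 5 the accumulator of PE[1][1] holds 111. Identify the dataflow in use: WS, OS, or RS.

WS [3×2] PE[1][1] across cycles:
  after 0 — PE[1][1] acc=0, pass-E 0, pass-S 0
  after 1 — PE[1][1] acc=0, pass-E 0, pass-S 0
  after 2 — PE[1][1] acc=33, pass-E 3, pass-S 33
  after 3 — PE[1][1] acc=105, pass-E 9, pass-S 105
  after 4 — PE[1][1] acc=55, pass-E 7, pass-S 55
  after 5 — PE[1][1] acc=0, pass-E 0, pass-S 0
OS [3×2] PE[1][1] across cycles:
  after 0 — PE[1][1] acc=0, pass-E 0, pass-S 0
  after 1 — PE[1][1] acc=0, pass-E 0, pass-S 0
  after 2 — PE[1][1] acc=42, pass-E 7, pass-S 6
  after 3 — PE[1][1] acc=105, pass-E 9, pass-S 7
  after 4 — PE[1][1] acc=111, pass-E 1, pass-S 6
  after 5 — PE[1][1] acc=111, pass-E 0, pass-S 0
RS [3×3] PE[1][1] across cycles:
  after 0 — PE[1][1] acc=0, pass-E 0, pass-S 0
  after 1 — PE[1][1] acc=0, pass-E 0, pass-S 0
  after 2 — PE[1][1] acc=135, pass-E 135, pass-S 8
  after 3 — PE[1][1] acc=105, pass-E 105, pass-S 7
  after 4 — PE[1][1] acc=0, pass-E 0, pass-S 0
  after 5 — PE[1][1] acc=0, pass-E 0, pass-S 0

dataflow = OS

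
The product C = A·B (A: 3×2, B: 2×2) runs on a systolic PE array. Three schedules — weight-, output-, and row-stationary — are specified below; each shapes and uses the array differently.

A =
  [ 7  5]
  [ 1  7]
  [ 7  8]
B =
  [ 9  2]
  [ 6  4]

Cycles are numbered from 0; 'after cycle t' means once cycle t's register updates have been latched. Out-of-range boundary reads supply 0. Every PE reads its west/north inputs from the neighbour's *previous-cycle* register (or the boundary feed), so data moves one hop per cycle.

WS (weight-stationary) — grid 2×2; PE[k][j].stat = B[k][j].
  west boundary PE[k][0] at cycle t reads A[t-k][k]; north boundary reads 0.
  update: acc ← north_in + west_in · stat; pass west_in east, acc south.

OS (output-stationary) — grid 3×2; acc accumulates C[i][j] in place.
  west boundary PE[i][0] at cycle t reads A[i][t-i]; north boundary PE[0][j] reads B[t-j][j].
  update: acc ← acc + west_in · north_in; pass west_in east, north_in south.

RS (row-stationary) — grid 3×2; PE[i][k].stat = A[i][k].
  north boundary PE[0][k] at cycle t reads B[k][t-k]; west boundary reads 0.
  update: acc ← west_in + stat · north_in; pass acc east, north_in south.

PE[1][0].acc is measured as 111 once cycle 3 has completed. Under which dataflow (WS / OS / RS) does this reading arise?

WS [2×2] PE[1][0] across cycles:
  [0] (1,0) acc=0 (h:0 v:0)
  [1] (1,0) acc=93 (h:5 v:93)
  [2] (1,0) acc=51 (h:7 v:51)
  [3] (1,0) acc=111 (h:8 v:111)
OS [3×2] PE[1][0] across cycles:
  [0] (1,0) acc=0 (h:0 v:0)
  [1] (1,0) acc=9 (h:1 v:9)
  [2] (1,0) acc=51 (h:7 v:6)
  [3] (1,0) acc=51 (h:0 v:0)
RS [3×2] PE[1][0] across cycles:
  [0] (1,0) acc=0 (h:0 v:0)
  [1] (1,0) acc=9 (h:9 v:9)
  [2] (1,0) acc=2 (h:2 v:2)
  [3] (1,0) acc=0 (h:0 v:0)

dataflow = WS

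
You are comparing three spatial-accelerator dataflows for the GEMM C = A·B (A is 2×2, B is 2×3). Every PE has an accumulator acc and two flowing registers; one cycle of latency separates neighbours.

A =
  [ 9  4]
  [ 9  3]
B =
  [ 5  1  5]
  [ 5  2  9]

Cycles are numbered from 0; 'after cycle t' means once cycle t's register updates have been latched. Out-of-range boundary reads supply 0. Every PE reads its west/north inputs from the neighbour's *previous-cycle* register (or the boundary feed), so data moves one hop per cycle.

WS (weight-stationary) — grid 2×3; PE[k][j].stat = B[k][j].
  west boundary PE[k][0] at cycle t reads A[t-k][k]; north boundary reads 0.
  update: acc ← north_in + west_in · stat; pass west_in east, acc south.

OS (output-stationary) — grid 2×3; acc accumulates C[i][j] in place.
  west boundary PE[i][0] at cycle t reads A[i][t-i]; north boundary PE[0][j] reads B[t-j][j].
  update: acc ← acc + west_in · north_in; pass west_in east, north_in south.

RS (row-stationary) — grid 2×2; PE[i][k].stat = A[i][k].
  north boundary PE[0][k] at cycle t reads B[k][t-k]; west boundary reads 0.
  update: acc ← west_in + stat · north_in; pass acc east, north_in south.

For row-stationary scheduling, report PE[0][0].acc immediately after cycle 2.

PE[0][0].acc = 45

Tracing RS — 2×2 array, target PE[0][0]:
  [0] (0,0) acc=45 (h:45 v:5)
  [1] (0,0) acc=9 (h:9 v:1)
  [2] (0,0) acc=45 (h:45 v:5)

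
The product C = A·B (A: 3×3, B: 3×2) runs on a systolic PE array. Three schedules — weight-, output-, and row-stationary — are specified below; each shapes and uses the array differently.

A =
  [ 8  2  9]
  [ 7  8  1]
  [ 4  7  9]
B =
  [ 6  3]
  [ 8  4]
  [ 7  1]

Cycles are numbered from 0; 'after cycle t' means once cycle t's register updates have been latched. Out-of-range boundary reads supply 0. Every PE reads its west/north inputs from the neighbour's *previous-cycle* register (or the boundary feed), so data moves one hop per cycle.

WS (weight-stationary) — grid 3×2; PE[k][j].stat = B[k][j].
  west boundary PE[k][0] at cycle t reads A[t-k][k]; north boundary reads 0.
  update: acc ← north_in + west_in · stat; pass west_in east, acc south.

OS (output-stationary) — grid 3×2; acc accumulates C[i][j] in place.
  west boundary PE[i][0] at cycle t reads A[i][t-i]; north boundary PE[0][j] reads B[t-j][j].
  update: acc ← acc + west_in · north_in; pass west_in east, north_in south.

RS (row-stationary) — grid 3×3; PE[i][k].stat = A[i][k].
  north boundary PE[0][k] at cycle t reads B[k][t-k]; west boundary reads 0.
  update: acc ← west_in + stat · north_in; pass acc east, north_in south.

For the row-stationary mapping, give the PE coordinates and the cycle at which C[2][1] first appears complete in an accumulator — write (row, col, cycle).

Under RS, C[2][1] lands at PE[2][2]:
  step 0 · PE2,2: acc=0; fwd→0 fwd↓0
  step 1 · PE2,2: acc=0; fwd→0 fwd↓0
  step 2 · PE2,2: acc=0; fwd→0 fwd↓0
  step 3 · PE2,2: acc=0; fwd→0 fwd↓0
  step 4 · PE2,2: acc=143; fwd→143 fwd↓7
  step 5 · PE2,2: acc=49; fwd→49 fwd↓1

(row, col, cycle) = (2, 2, 5)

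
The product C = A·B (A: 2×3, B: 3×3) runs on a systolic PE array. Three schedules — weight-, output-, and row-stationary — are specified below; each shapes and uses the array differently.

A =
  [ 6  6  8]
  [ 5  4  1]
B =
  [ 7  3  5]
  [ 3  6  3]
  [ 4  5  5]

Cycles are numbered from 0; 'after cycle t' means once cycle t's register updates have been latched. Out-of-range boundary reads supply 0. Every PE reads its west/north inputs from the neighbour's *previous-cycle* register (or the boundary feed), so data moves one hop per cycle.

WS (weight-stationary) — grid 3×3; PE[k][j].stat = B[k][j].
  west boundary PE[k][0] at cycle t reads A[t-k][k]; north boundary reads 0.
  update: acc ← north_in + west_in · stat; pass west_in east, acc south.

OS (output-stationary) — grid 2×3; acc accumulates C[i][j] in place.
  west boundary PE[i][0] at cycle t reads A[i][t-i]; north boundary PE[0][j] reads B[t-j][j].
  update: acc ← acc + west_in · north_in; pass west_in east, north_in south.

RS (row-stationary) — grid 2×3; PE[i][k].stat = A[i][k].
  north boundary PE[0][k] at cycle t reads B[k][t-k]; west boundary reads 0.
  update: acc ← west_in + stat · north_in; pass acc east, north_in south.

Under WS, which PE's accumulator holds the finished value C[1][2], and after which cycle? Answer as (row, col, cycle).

(row, col, cycle) = (2, 2, 5)

Under WS, C[1][2] lands at PE[2][2]:
  @0  [2,2]  acc 0  |  →0  ↓0
  @1  [2,2]  acc 0  |  →0  ↓0
  @2  [2,2]  acc 0  |  →0  ↓0
  @3  [2,2]  acc 0  |  →0  ↓0
  @4  [2,2]  acc 88  |  →8  ↓88
  @5  [2,2]  acc 42  |  →1  ↓42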